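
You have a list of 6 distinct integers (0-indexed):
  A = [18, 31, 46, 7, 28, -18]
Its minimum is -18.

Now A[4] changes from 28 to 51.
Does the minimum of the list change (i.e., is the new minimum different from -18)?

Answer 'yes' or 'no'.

Old min = -18
Change: A[4] 28 -> 51
Changed element was NOT the min; min changes only if 51 < -18.
New min = -18; changed? no

Answer: no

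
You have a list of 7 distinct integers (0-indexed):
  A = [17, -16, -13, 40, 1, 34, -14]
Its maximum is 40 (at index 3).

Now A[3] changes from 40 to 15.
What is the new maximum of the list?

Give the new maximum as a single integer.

Answer: 34

Derivation:
Old max = 40 (at index 3)
Change: A[3] 40 -> 15
Changed element WAS the max -> may need rescan.
  Max of remaining elements: 34
  New max = max(15, 34) = 34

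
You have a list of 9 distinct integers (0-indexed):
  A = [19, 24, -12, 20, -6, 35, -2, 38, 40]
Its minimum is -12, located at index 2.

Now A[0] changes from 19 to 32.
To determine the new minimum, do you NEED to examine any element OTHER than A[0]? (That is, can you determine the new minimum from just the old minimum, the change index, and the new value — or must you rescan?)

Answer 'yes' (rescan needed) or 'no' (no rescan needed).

Old min = -12 at index 2
Change at index 0: 19 -> 32
Index 0 was NOT the min. New min = min(-12, 32). No rescan of other elements needed.
Needs rescan: no

Answer: no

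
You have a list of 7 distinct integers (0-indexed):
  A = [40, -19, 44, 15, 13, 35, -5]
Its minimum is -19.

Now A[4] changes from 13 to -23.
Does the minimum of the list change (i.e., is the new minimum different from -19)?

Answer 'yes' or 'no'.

Old min = -19
Change: A[4] 13 -> -23
Changed element was NOT the min; min changes only if -23 < -19.
New min = -23; changed? yes

Answer: yes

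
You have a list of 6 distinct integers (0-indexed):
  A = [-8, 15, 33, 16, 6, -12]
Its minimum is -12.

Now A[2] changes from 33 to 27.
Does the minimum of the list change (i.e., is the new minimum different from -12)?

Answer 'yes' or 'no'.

Old min = -12
Change: A[2] 33 -> 27
Changed element was NOT the min; min changes only if 27 < -12.
New min = -12; changed? no

Answer: no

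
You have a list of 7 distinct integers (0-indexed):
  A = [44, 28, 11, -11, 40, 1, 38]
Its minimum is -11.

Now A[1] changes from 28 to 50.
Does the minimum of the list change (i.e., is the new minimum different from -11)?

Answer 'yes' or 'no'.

Answer: no

Derivation:
Old min = -11
Change: A[1] 28 -> 50
Changed element was NOT the min; min changes only if 50 < -11.
New min = -11; changed? no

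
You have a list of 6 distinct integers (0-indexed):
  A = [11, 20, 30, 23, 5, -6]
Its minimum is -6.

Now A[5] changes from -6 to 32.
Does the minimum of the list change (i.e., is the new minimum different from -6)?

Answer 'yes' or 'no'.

Old min = -6
Change: A[5] -6 -> 32
Changed element was the min; new min must be rechecked.
New min = 5; changed? yes

Answer: yes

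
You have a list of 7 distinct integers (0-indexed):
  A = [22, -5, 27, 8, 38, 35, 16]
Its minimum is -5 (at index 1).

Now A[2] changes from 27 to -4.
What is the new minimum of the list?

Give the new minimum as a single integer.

Old min = -5 (at index 1)
Change: A[2] 27 -> -4
Changed element was NOT the old min.
  New min = min(old_min, new_val) = min(-5, -4) = -5

Answer: -5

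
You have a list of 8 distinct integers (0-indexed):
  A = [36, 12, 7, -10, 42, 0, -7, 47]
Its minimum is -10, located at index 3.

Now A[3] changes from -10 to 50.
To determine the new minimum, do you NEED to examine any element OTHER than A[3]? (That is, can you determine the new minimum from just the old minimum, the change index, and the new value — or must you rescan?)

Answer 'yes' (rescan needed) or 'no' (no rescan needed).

Answer: yes

Derivation:
Old min = -10 at index 3
Change at index 3: -10 -> 50
Index 3 WAS the min and new value 50 > old min -10. Must rescan other elements to find the new min.
Needs rescan: yes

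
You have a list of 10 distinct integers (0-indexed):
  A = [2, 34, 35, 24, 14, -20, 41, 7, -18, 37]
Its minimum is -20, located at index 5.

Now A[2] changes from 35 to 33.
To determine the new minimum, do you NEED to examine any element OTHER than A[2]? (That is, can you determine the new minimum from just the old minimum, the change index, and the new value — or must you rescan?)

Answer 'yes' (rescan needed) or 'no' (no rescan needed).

Old min = -20 at index 5
Change at index 2: 35 -> 33
Index 2 was NOT the min. New min = min(-20, 33). No rescan of other elements needed.
Needs rescan: no

Answer: no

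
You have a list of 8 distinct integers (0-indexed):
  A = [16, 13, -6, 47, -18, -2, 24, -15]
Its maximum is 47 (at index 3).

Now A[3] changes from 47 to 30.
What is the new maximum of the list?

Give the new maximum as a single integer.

Answer: 30

Derivation:
Old max = 47 (at index 3)
Change: A[3] 47 -> 30
Changed element WAS the max -> may need rescan.
  Max of remaining elements: 24
  New max = max(30, 24) = 30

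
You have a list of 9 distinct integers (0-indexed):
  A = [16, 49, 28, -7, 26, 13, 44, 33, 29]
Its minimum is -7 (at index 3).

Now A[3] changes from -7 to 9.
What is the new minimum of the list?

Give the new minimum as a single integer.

Answer: 9

Derivation:
Old min = -7 (at index 3)
Change: A[3] -7 -> 9
Changed element WAS the min. Need to check: is 9 still <= all others?
  Min of remaining elements: 13
  New min = min(9, 13) = 9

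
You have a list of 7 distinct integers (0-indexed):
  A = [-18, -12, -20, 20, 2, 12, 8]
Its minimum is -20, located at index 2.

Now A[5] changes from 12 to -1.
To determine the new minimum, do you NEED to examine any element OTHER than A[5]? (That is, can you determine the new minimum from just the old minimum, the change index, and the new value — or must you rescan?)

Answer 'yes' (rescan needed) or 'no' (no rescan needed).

Answer: no

Derivation:
Old min = -20 at index 2
Change at index 5: 12 -> -1
Index 5 was NOT the min. New min = min(-20, -1). No rescan of other elements needed.
Needs rescan: no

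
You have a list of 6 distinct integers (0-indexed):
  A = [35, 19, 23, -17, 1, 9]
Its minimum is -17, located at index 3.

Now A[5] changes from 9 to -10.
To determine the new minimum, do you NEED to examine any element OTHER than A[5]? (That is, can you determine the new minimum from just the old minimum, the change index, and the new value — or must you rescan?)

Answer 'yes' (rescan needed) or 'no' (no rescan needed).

Old min = -17 at index 3
Change at index 5: 9 -> -10
Index 5 was NOT the min. New min = min(-17, -10). No rescan of other elements needed.
Needs rescan: no

Answer: no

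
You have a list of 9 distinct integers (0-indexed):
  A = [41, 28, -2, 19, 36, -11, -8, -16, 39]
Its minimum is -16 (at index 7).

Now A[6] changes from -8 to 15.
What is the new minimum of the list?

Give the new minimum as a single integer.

Answer: -16

Derivation:
Old min = -16 (at index 7)
Change: A[6] -8 -> 15
Changed element was NOT the old min.
  New min = min(old_min, new_val) = min(-16, 15) = -16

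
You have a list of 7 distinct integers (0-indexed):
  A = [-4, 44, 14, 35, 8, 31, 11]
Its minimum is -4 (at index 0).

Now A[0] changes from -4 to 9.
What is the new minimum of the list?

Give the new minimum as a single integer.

Answer: 8

Derivation:
Old min = -4 (at index 0)
Change: A[0] -4 -> 9
Changed element WAS the min. Need to check: is 9 still <= all others?
  Min of remaining elements: 8
  New min = min(9, 8) = 8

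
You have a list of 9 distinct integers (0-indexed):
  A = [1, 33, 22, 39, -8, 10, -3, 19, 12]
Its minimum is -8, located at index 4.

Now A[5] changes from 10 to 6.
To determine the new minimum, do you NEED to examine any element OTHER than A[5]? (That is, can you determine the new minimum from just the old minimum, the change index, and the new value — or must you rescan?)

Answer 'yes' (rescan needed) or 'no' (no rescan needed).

Answer: no

Derivation:
Old min = -8 at index 4
Change at index 5: 10 -> 6
Index 5 was NOT the min. New min = min(-8, 6). No rescan of other elements needed.
Needs rescan: no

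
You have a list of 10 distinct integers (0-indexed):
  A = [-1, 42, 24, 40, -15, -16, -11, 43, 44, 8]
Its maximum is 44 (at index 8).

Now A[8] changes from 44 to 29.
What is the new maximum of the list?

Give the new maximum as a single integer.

Answer: 43

Derivation:
Old max = 44 (at index 8)
Change: A[8] 44 -> 29
Changed element WAS the max -> may need rescan.
  Max of remaining elements: 43
  New max = max(29, 43) = 43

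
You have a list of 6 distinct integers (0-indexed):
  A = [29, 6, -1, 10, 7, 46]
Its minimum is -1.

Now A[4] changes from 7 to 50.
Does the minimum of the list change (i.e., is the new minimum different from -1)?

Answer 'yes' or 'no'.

Old min = -1
Change: A[4] 7 -> 50
Changed element was NOT the min; min changes only if 50 < -1.
New min = -1; changed? no

Answer: no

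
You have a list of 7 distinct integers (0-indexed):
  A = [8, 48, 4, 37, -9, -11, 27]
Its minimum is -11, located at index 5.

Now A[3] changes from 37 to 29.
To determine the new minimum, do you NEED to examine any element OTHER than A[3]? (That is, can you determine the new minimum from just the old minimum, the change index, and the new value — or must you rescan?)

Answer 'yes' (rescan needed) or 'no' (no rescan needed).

Answer: no

Derivation:
Old min = -11 at index 5
Change at index 3: 37 -> 29
Index 3 was NOT the min. New min = min(-11, 29). No rescan of other elements needed.
Needs rescan: no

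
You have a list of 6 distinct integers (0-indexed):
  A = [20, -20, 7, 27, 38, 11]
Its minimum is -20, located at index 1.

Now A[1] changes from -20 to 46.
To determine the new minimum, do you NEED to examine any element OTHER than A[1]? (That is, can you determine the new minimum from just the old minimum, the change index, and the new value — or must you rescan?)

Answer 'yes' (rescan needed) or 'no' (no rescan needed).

Answer: yes

Derivation:
Old min = -20 at index 1
Change at index 1: -20 -> 46
Index 1 WAS the min and new value 46 > old min -20. Must rescan other elements to find the new min.
Needs rescan: yes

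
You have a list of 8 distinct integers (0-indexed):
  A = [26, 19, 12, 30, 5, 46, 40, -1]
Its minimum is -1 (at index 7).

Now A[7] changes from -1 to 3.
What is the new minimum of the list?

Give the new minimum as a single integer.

Old min = -1 (at index 7)
Change: A[7] -1 -> 3
Changed element WAS the min. Need to check: is 3 still <= all others?
  Min of remaining elements: 5
  New min = min(3, 5) = 3

Answer: 3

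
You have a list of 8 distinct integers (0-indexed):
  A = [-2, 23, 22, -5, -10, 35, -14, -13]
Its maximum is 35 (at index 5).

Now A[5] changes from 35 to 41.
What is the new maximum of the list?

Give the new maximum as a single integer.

Old max = 35 (at index 5)
Change: A[5] 35 -> 41
Changed element WAS the max -> may need rescan.
  Max of remaining elements: 23
  New max = max(41, 23) = 41

Answer: 41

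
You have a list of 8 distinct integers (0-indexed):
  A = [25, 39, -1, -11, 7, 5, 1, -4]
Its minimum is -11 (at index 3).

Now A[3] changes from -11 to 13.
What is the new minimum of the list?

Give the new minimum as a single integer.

Answer: -4

Derivation:
Old min = -11 (at index 3)
Change: A[3] -11 -> 13
Changed element WAS the min. Need to check: is 13 still <= all others?
  Min of remaining elements: -4
  New min = min(13, -4) = -4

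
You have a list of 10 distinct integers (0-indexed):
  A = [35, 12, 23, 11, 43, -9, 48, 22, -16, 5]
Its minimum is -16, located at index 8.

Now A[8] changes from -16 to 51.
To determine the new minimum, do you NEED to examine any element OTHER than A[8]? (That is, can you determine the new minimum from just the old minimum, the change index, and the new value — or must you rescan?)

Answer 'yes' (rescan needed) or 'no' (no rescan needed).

Answer: yes

Derivation:
Old min = -16 at index 8
Change at index 8: -16 -> 51
Index 8 WAS the min and new value 51 > old min -16. Must rescan other elements to find the new min.
Needs rescan: yes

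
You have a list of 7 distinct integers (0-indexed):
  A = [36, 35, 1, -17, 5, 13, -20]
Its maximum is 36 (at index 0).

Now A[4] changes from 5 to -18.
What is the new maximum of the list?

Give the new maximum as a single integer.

Answer: 36

Derivation:
Old max = 36 (at index 0)
Change: A[4] 5 -> -18
Changed element was NOT the old max.
  New max = max(old_max, new_val) = max(36, -18) = 36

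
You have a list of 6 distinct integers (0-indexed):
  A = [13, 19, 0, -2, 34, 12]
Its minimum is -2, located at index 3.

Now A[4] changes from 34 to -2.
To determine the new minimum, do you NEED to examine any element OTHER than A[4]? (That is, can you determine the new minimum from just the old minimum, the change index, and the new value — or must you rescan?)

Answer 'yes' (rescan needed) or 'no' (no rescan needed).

Answer: no

Derivation:
Old min = -2 at index 3
Change at index 4: 34 -> -2
Index 4 was NOT the min. New min = min(-2, -2). No rescan of other elements needed.
Needs rescan: no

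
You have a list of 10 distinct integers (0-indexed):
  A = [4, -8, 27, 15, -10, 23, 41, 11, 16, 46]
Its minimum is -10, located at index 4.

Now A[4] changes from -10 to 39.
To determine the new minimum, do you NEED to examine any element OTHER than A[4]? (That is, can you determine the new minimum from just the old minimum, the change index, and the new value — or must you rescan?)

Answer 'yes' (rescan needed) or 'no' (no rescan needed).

Answer: yes

Derivation:
Old min = -10 at index 4
Change at index 4: -10 -> 39
Index 4 WAS the min and new value 39 > old min -10. Must rescan other elements to find the new min.
Needs rescan: yes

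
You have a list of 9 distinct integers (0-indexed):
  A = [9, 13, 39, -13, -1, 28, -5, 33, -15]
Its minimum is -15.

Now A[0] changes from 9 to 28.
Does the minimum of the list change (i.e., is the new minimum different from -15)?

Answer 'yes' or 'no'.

Old min = -15
Change: A[0] 9 -> 28
Changed element was NOT the min; min changes only if 28 < -15.
New min = -15; changed? no

Answer: no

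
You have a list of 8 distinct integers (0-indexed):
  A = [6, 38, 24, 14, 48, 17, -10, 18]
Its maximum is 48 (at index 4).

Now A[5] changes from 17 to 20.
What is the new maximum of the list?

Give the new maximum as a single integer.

Answer: 48

Derivation:
Old max = 48 (at index 4)
Change: A[5] 17 -> 20
Changed element was NOT the old max.
  New max = max(old_max, new_val) = max(48, 20) = 48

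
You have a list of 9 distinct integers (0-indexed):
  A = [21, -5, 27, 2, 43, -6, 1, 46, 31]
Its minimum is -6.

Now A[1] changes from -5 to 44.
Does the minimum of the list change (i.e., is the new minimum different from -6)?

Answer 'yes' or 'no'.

Answer: no

Derivation:
Old min = -6
Change: A[1] -5 -> 44
Changed element was NOT the min; min changes only if 44 < -6.
New min = -6; changed? no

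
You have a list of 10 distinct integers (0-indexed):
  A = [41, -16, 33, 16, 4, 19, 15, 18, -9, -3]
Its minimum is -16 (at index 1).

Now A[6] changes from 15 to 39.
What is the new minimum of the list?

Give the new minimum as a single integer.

Answer: -16

Derivation:
Old min = -16 (at index 1)
Change: A[6] 15 -> 39
Changed element was NOT the old min.
  New min = min(old_min, new_val) = min(-16, 39) = -16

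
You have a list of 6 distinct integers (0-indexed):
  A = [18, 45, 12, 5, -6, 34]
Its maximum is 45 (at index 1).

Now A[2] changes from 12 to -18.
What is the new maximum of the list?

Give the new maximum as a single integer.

Answer: 45

Derivation:
Old max = 45 (at index 1)
Change: A[2] 12 -> -18
Changed element was NOT the old max.
  New max = max(old_max, new_val) = max(45, -18) = 45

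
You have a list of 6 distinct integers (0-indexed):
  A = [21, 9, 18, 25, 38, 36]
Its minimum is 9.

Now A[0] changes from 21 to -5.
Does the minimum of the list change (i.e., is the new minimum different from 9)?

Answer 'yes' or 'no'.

Answer: yes

Derivation:
Old min = 9
Change: A[0] 21 -> -5
Changed element was NOT the min; min changes only if -5 < 9.
New min = -5; changed? yes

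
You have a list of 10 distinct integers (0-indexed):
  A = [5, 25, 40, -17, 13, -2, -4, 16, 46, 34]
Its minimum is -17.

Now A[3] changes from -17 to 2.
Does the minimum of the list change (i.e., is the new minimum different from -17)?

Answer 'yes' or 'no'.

Old min = -17
Change: A[3] -17 -> 2
Changed element was the min; new min must be rechecked.
New min = -4; changed? yes

Answer: yes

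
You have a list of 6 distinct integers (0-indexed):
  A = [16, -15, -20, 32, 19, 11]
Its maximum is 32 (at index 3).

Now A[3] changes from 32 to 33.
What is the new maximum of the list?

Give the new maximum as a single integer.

Old max = 32 (at index 3)
Change: A[3] 32 -> 33
Changed element WAS the max -> may need rescan.
  Max of remaining elements: 19
  New max = max(33, 19) = 33

Answer: 33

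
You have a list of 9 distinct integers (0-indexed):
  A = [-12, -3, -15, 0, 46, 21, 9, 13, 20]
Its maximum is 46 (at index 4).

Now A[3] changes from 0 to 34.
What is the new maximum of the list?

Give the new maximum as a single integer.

Answer: 46

Derivation:
Old max = 46 (at index 4)
Change: A[3] 0 -> 34
Changed element was NOT the old max.
  New max = max(old_max, new_val) = max(46, 34) = 46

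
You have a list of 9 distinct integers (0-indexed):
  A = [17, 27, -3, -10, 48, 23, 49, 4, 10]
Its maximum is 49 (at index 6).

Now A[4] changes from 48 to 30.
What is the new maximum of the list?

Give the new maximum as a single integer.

Answer: 49

Derivation:
Old max = 49 (at index 6)
Change: A[4] 48 -> 30
Changed element was NOT the old max.
  New max = max(old_max, new_val) = max(49, 30) = 49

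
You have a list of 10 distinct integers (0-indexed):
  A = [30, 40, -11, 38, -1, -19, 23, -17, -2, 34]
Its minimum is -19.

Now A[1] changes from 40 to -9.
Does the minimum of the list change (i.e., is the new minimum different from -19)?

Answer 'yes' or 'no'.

Old min = -19
Change: A[1] 40 -> -9
Changed element was NOT the min; min changes only if -9 < -19.
New min = -19; changed? no

Answer: no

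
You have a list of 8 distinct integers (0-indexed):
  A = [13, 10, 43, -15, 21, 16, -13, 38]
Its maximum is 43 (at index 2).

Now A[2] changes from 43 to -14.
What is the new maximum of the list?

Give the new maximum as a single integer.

Answer: 38

Derivation:
Old max = 43 (at index 2)
Change: A[2] 43 -> -14
Changed element WAS the max -> may need rescan.
  Max of remaining elements: 38
  New max = max(-14, 38) = 38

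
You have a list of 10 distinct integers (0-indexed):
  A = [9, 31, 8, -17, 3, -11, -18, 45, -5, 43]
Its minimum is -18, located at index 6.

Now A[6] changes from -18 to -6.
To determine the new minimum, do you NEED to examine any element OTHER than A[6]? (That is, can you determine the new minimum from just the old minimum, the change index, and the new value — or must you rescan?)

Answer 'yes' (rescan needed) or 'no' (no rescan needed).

Old min = -18 at index 6
Change at index 6: -18 -> -6
Index 6 WAS the min and new value -6 > old min -18. Must rescan other elements to find the new min.
Needs rescan: yes

Answer: yes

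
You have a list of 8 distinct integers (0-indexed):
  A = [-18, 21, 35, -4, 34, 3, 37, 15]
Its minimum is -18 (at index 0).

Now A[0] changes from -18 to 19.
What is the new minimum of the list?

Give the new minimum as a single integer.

Old min = -18 (at index 0)
Change: A[0] -18 -> 19
Changed element WAS the min. Need to check: is 19 still <= all others?
  Min of remaining elements: -4
  New min = min(19, -4) = -4

Answer: -4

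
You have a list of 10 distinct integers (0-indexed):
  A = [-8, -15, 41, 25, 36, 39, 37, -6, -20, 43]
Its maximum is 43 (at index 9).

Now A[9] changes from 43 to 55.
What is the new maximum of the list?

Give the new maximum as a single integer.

Answer: 55

Derivation:
Old max = 43 (at index 9)
Change: A[9] 43 -> 55
Changed element WAS the max -> may need rescan.
  Max of remaining elements: 41
  New max = max(55, 41) = 55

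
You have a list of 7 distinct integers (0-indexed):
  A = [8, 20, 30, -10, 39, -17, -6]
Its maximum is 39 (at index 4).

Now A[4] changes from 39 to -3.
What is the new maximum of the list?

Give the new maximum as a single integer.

Old max = 39 (at index 4)
Change: A[4] 39 -> -3
Changed element WAS the max -> may need rescan.
  Max of remaining elements: 30
  New max = max(-3, 30) = 30

Answer: 30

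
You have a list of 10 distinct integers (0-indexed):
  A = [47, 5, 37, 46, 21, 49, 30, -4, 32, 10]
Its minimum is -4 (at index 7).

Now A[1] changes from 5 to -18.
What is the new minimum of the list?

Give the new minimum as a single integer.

Answer: -18

Derivation:
Old min = -4 (at index 7)
Change: A[1] 5 -> -18
Changed element was NOT the old min.
  New min = min(old_min, new_val) = min(-4, -18) = -18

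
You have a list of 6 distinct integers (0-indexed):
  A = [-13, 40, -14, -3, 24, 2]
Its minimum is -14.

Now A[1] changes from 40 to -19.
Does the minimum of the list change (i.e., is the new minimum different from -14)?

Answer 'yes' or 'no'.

Answer: yes

Derivation:
Old min = -14
Change: A[1] 40 -> -19
Changed element was NOT the min; min changes only if -19 < -14.
New min = -19; changed? yes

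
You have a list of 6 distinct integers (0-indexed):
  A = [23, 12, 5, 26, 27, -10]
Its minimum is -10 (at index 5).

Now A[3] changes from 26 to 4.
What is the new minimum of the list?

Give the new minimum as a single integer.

Answer: -10

Derivation:
Old min = -10 (at index 5)
Change: A[3] 26 -> 4
Changed element was NOT the old min.
  New min = min(old_min, new_val) = min(-10, 4) = -10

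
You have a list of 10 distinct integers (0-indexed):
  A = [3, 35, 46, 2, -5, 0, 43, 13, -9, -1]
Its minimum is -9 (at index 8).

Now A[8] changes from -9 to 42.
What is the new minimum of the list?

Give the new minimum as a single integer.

Old min = -9 (at index 8)
Change: A[8] -9 -> 42
Changed element WAS the min. Need to check: is 42 still <= all others?
  Min of remaining elements: -5
  New min = min(42, -5) = -5

Answer: -5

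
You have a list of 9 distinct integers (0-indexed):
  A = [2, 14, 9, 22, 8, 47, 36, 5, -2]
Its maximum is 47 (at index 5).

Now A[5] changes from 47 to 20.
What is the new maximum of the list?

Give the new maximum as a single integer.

Old max = 47 (at index 5)
Change: A[5] 47 -> 20
Changed element WAS the max -> may need rescan.
  Max of remaining elements: 36
  New max = max(20, 36) = 36

Answer: 36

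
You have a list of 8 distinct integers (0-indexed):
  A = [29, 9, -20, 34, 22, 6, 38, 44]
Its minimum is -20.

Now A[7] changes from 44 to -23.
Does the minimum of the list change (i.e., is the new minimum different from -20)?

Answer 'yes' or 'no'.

Old min = -20
Change: A[7] 44 -> -23
Changed element was NOT the min; min changes only if -23 < -20.
New min = -23; changed? yes

Answer: yes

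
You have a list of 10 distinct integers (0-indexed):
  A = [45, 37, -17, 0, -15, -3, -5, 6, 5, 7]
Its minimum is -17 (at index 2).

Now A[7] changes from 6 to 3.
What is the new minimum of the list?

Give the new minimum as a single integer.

Old min = -17 (at index 2)
Change: A[7] 6 -> 3
Changed element was NOT the old min.
  New min = min(old_min, new_val) = min(-17, 3) = -17

Answer: -17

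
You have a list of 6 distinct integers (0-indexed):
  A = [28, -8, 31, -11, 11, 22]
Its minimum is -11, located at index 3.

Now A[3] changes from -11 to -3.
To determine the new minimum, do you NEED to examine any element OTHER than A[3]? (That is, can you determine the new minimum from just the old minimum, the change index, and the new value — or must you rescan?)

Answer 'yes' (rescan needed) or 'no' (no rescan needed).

Answer: yes

Derivation:
Old min = -11 at index 3
Change at index 3: -11 -> -3
Index 3 WAS the min and new value -3 > old min -11. Must rescan other elements to find the new min.
Needs rescan: yes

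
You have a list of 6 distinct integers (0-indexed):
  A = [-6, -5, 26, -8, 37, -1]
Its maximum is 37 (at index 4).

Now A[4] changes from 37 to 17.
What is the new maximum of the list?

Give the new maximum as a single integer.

Answer: 26

Derivation:
Old max = 37 (at index 4)
Change: A[4] 37 -> 17
Changed element WAS the max -> may need rescan.
  Max of remaining elements: 26
  New max = max(17, 26) = 26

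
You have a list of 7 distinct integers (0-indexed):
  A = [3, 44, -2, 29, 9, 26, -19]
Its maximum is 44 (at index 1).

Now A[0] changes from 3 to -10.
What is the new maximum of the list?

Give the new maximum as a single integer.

Answer: 44

Derivation:
Old max = 44 (at index 1)
Change: A[0] 3 -> -10
Changed element was NOT the old max.
  New max = max(old_max, new_val) = max(44, -10) = 44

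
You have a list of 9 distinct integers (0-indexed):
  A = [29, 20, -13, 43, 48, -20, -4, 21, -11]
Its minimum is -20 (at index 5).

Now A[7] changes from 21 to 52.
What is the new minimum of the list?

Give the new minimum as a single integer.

Old min = -20 (at index 5)
Change: A[7] 21 -> 52
Changed element was NOT the old min.
  New min = min(old_min, new_val) = min(-20, 52) = -20

Answer: -20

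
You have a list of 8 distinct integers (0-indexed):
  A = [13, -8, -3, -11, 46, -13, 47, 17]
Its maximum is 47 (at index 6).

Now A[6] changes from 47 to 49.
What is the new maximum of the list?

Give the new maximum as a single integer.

Old max = 47 (at index 6)
Change: A[6] 47 -> 49
Changed element WAS the max -> may need rescan.
  Max of remaining elements: 46
  New max = max(49, 46) = 49

Answer: 49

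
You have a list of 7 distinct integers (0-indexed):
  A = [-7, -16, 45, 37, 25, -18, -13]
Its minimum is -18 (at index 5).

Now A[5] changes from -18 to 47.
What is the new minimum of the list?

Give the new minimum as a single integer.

Answer: -16

Derivation:
Old min = -18 (at index 5)
Change: A[5] -18 -> 47
Changed element WAS the min. Need to check: is 47 still <= all others?
  Min of remaining elements: -16
  New min = min(47, -16) = -16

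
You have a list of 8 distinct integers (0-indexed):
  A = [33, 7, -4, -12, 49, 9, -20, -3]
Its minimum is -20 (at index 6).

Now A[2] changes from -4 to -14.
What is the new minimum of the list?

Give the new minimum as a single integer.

Answer: -20

Derivation:
Old min = -20 (at index 6)
Change: A[2] -4 -> -14
Changed element was NOT the old min.
  New min = min(old_min, new_val) = min(-20, -14) = -20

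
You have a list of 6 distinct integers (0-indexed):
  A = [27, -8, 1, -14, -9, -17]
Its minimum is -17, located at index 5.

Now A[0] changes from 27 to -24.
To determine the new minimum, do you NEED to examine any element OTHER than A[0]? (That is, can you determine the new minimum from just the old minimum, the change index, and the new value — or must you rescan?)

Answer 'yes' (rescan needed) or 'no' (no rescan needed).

Answer: no

Derivation:
Old min = -17 at index 5
Change at index 0: 27 -> -24
Index 0 was NOT the min. New min = min(-17, -24). No rescan of other elements needed.
Needs rescan: no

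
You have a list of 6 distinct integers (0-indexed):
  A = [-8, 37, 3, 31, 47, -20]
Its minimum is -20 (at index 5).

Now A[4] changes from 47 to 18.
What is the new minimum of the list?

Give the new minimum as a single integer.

Answer: -20

Derivation:
Old min = -20 (at index 5)
Change: A[4] 47 -> 18
Changed element was NOT the old min.
  New min = min(old_min, new_val) = min(-20, 18) = -20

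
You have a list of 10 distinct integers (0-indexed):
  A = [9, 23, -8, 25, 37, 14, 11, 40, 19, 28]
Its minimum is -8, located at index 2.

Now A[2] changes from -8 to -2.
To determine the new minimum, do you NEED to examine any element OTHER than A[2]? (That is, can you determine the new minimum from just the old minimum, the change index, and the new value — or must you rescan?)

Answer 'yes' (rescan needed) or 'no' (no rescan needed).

Old min = -8 at index 2
Change at index 2: -8 -> -2
Index 2 WAS the min and new value -2 > old min -8. Must rescan other elements to find the new min.
Needs rescan: yes

Answer: yes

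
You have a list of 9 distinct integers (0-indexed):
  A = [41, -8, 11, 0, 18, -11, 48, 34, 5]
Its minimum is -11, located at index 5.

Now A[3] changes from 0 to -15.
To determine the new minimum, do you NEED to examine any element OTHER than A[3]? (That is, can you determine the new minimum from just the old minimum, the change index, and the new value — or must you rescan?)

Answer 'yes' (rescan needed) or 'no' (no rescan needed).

Answer: no

Derivation:
Old min = -11 at index 5
Change at index 3: 0 -> -15
Index 3 was NOT the min. New min = min(-11, -15). No rescan of other elements needed.
Needs rescan: no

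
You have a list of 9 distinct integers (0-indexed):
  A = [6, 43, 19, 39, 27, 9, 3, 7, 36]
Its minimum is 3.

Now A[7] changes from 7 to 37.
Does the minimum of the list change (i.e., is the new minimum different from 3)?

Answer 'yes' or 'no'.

Answer: no

Derivation:
Old min = 3
Change: A[7] 7 -> 37
Changed element was NOT the min; min changes only if 37 < 3.
New min = 3; changed? no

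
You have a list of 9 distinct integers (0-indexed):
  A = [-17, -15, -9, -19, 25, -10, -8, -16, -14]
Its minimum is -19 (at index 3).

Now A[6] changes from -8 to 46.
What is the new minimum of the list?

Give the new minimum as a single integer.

Answer: -19

Derivation:
Old min = -19 (at index 3)
Change: A[6] -8 -> 46
Changed element was NOT the old min.
  New min = min(old_min, new_val) = min(-19, 46) = -19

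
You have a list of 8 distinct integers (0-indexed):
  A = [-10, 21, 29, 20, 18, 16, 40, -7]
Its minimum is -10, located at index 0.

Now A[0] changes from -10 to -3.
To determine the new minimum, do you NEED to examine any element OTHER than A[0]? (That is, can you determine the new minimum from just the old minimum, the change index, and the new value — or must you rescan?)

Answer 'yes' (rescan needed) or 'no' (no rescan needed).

Old min = -10 at index 0
Change at index 0: -10 -> -3
Index 0 WAS the min and new value -3 > old min -10. Must rescan other elements to find the new min.
Needs rescan: yes

Answer: yes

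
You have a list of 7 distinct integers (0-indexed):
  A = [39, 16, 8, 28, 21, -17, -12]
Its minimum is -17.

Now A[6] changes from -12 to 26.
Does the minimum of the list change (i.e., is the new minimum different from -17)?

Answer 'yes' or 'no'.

Answer: no

Derivation:
Old min = -17
Change: A[6] -12 -> 26
Changed element was NOT the min; min changes only if 26 < -17.
New min = -17; changed? no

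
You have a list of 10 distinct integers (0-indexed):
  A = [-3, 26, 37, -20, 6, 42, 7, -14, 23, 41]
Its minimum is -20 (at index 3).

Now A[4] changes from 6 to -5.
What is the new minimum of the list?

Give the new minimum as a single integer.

Old min = -20 (at index 3)
Change: A[4] 6 -> -5
Changed element was NOT the old min.
  New min = min(old_min, new_val) = min(-20, -5) = -20

Answer: -20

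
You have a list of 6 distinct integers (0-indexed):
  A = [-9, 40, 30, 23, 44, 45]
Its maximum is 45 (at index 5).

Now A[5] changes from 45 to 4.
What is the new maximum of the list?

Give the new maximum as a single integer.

Old max = 45 (at index 5)
Change: A[5] 45 -> 4
Changed element WAS the max -> may need rescan.
  Max of remaining elements: 44
  New max = max(4, 44) = 44

Answer: 44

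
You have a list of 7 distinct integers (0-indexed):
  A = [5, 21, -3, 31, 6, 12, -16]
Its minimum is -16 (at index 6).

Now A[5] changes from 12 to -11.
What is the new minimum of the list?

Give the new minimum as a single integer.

Answer: -16

Derivation:
Old min = -16 (at index 6)
Change: A[5] 12 -> -11
Changed element was NOT the old min.
  New min = min(old_min, new_val) = min(-16, -11) = -16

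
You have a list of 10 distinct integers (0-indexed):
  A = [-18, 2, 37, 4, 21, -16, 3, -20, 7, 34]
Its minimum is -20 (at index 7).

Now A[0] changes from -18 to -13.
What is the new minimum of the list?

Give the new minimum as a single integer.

Old min = -20 (at index 7)
Change: A[0] -18 -> -13
Changed element was NOT the old min.
  New min = min(old_min, new_val) = min(-20, -13) = -20

Answer: -20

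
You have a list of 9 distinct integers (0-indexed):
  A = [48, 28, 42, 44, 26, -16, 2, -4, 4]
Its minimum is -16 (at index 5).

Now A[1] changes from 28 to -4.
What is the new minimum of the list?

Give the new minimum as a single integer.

Old min = -16 (at index 5)
Change: A[1] 28 -> -4
Changed element was NOT the old min.
  New min = min(old_min, new_val) = min(-16, -4) = -16

Answer: -16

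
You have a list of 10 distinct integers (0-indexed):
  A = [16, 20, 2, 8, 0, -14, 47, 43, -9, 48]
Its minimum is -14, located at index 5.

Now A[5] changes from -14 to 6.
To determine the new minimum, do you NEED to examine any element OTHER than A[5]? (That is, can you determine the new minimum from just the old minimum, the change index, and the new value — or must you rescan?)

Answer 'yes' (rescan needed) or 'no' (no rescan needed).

Answer: yes

Derivation:
Old min = -14 at index 5
Change at index 5: -14 -> 6
Index 5 WAS the min and new value 6 > old min -14. Must rescan other elements to find the new min.
Needs rescan: yes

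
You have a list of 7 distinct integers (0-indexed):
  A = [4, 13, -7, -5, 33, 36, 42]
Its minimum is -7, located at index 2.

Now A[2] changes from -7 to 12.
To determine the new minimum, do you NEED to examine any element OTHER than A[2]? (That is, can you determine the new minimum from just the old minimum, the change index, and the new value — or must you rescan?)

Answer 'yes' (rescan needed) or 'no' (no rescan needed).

Old min = -7 at index 2
Change at index 2: -7 -> 12
Index 2 WAS the min and new value 12 > old min -7. Must rescan other elements to find the new min.
Needs rescan: yes

Answer: yes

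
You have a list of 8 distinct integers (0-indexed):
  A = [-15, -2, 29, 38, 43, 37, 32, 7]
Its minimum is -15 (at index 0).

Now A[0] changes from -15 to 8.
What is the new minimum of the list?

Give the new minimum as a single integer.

Old min = -15 (at index 0)
Change: A[0] -15 -> 8
Changed element WAS the min. Need to check: is 8 still <= all others?
  Min of remaining elements: -2
  New min = min(8, -2) = -2

Answer: -2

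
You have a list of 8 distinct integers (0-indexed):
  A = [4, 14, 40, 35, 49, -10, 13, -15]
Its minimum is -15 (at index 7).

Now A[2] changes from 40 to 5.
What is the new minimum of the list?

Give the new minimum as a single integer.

Old min = -15 (at index 7)
Change: A[2] 40 -> 5
Changed element was NOT the old min.
  New min = min(old_min, new_val) = min(-15, 5) = -15

Answer: -15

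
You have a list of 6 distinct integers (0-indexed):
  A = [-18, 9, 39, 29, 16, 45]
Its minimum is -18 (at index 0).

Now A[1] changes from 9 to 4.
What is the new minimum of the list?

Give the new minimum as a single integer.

Answer: -18

Derivation:
Old min = -18 (at index 0)
Change: A[1] 9 -> 4
Changed element was NOT the old min.
  New min = min(old_min, new_val) = min(-18, 4) = -18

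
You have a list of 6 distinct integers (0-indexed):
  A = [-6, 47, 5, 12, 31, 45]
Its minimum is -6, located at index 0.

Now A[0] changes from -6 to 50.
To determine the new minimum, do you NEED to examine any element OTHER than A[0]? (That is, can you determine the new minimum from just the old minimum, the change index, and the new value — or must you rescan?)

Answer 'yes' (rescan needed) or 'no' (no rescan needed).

Answer: yes

Derivation:
Old min = -6 at index 0
Change at index 0: -6 -> 50
Index 0 WAS the min and new value 50 > old min -6. Must rescan other elements to find the new min.
Needs rescan: yes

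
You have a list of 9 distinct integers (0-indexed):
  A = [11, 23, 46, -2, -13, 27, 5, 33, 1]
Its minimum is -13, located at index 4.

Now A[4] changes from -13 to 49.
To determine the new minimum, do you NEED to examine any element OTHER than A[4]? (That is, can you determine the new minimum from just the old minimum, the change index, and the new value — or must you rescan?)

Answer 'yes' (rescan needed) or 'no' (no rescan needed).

Answer: yes

Derivation:
Old min = -13 at index 4
Change at index 4: -13 -> 49
Index 4 WAS the min and new value 49 > old min -13. Must rescan other elements to find the new min.
Needs rescan: yes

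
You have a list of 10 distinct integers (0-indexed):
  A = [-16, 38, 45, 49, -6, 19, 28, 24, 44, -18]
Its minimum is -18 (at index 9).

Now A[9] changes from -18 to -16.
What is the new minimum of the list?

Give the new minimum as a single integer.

Answer: -16

Derivation:
Old min = -18 (at index 9)
Change: A[9] -18 -> -16
Changed element WAS the min. Need to check: is -16 still <= all others?
  Min of remaining elements: -16
  New min = min(-16, -16) = -16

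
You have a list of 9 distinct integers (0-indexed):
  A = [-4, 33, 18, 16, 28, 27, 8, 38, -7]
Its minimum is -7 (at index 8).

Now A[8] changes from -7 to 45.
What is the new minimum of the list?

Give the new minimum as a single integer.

Answer: -4

Derivation:
Old min = -7 (at index 8)
Change: A[8] -7 -> 45
Changed element WAS the min. Need to check: is 45 still <= all others?
  Min of remaining elements: -4
  New min = min(45, -4) = -4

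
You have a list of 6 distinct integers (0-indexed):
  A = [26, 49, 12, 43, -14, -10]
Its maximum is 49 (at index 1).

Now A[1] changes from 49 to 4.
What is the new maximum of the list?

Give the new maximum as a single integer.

Answer: 43

Derivation:
Old max = 49 (at index 1)
Change: A[1] 49 -> 4
Changed element WAS the max -> may need rescan.
  Max of remaining elements: 43
  New max = max(4, 43) = 43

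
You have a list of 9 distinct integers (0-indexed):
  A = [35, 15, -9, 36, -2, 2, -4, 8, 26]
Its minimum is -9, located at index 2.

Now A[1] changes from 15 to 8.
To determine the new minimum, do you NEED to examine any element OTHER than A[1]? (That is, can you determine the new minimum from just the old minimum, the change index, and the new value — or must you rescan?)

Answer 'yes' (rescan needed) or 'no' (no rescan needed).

Answer: no

Derivation:
Old min = -9 at index 2
Change at index 1: 15 -> 8
Index 1 was NOT the min. New min = min(-9, 8). No rescan of other elements needed.
Needs rescan: no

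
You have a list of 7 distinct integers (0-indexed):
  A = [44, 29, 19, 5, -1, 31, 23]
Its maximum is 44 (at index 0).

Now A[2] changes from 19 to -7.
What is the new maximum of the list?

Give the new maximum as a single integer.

Old max = 44 (at index 0)
Change: A[2] 19 -> -7
Changed element was NOT the old max.
  New max = max(old_max, new_val) = max(44, -7) = 44

Answer: 44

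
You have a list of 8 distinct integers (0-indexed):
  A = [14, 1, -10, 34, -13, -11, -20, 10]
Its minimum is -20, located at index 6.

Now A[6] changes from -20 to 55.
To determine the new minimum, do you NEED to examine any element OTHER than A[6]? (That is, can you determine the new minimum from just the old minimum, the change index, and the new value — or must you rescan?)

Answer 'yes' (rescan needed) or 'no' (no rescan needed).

Answer: yes

Derivation:
Old min = -20 at index 6
Change at index 6: -20 -> 55
Index 6 WAS the min and new value 55 > old min -20. Must rescan other elements to find the new min.
Needs rescan: yes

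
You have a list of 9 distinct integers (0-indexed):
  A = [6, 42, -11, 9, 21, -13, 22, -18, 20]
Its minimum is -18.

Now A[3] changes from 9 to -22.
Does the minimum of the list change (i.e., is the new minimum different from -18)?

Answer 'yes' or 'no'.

Answer: yes

Derivation:
Old min = -18
Change: A[3] 9 -> -22
Changed element was NOT the min; min changes only if -22 < -18.
New min = -22; changed? yes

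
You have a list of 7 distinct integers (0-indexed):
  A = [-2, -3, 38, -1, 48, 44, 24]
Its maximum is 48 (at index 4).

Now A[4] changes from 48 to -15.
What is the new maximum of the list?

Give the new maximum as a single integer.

Answer: 44

Derivation:
Old max = 48 (at index 4)
Change: A[4] 48 -> -15
Changed element WAS the max -> may need rescan.
  Max of remaining elements: 44
  New max = max(-15, 44) = 44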